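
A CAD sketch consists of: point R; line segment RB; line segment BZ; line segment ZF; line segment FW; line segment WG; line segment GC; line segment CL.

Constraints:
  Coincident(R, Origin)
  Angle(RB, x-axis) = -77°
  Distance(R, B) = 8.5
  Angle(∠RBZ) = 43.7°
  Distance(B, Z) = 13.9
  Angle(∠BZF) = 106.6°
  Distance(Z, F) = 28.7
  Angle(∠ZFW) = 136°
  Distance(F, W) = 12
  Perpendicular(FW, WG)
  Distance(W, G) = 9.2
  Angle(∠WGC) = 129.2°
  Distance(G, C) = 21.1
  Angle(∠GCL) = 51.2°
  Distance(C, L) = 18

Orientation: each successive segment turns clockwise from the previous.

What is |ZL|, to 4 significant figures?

22.33

R is at the origin; RB runs at -77.0° with length 8.5, so B = (1.912, -8.282). ∠RBZ = 43.7° gives BZ at 146.7° from the x-axis; with |BZ| = 13.9, Z = (-9.706, -0.6507). ∠BZF = 106.6° gives ZF at 73.30° from the x-axis; with |ZF| = 28.7, F = (-1.458, 26.84). ∠ZFW = 136.0° gives FW at 29.30° from the x-axis; with |FW| = 12.0, W = (9.006, 32.71). FW ⟂ WG, so WG runs at -60.70°; with |WG| = 9.2, G = (13.51, 24.69). ∠WGC = 129.2° gives GC at -111.5° from the x-axis; with |GC| = 21.1, C = (5.776, 5.057). ∠GCL = 51.2° gives CL at 119.7° from the x-axis; with |CL| = 18.0, L = (-3.143, 20.69). Then |ZL| = |L − Z| = 22.33.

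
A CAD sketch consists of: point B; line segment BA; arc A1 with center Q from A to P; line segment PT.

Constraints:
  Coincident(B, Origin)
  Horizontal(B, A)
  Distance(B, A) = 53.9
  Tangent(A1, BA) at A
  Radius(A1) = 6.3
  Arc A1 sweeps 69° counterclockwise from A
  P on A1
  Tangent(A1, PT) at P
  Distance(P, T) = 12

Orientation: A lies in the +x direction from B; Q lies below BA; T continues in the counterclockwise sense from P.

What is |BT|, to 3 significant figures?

46.3

On A1, A sits at bearing 90° from Q; a 69° counterclockwise sweep puts P at bearing 159°, so P = Q + 6.3·(cos 159°, sin 159°) = (48.0, -4.04). Tangency of A1 to PT means the radius QP is perpendicular to PT, so PT runs along (−sin 159°, cos 159°); with |PT| = 12.0, T = (43.7, -15.2). Then |BT| = |T − B| = 46.3.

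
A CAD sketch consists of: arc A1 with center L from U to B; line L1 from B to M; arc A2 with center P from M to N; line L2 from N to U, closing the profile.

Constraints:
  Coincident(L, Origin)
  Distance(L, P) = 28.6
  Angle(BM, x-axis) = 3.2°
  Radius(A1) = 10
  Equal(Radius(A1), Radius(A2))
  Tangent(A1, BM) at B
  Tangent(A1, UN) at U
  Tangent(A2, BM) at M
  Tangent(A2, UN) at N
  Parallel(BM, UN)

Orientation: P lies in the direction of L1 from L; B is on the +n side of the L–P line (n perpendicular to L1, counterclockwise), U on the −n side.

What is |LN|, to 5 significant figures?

30.298

Tangency of A1 to both parallel lines with radius 10.0 puts B and U at L ± 10.0·n: B = (-0.55822, 9.9844), U = (0.55822, -9.9844). Equal radii place M and N the same way about P: M = P + 10.0·n = (27.997, 11.581), N = P − 10.0·n = (29.114, -8.3879). Then |LN| = |N − L| = 30.298.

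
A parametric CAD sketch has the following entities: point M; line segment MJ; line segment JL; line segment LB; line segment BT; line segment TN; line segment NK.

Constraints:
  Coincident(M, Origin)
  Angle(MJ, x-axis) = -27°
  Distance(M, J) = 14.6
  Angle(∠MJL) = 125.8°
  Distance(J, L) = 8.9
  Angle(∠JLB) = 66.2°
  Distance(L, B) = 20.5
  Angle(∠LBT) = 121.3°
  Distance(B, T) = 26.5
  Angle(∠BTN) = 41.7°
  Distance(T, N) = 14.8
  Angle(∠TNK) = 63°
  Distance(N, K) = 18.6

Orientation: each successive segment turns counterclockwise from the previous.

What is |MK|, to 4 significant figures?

16.40

∠BTN = 41.7° gives TN at -22.00° from the x-axis; with |TN| = 14.8, N = (-6.234, -4.136). ∠TNK = 63.0° gives NK at 95.00° from the x-axis; with |NK| = 18.6, K = (-7.855, 14.39). Then |MK| = |K − M| = 16.40.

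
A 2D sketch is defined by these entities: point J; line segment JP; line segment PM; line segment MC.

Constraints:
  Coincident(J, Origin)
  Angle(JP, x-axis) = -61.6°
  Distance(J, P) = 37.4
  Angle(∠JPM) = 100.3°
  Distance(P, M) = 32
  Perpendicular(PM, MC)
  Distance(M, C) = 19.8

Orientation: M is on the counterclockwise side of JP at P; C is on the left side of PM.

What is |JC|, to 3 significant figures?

42.3

∠JPM = 100.3°, so PM runs at -61.6° + (180° − 100.3°) = 18.1° from the x-axis; with |PM| = 32.0, M = P + 32.0·(cos 18.1°, sin 18.1°) = (48.2, -23.0). PM ⟂ MC; with |MC| = 19.8 on the left of PM, C = M + 19.8·(-0.311, 0.951) = (42.1, -4.14). Then |JC| = |C − J| = 42.3.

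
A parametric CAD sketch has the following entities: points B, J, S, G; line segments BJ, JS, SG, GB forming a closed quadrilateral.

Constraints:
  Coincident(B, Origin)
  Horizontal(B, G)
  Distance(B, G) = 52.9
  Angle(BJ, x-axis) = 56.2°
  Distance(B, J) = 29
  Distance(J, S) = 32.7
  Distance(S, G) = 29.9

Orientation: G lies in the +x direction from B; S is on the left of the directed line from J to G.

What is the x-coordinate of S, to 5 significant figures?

48.374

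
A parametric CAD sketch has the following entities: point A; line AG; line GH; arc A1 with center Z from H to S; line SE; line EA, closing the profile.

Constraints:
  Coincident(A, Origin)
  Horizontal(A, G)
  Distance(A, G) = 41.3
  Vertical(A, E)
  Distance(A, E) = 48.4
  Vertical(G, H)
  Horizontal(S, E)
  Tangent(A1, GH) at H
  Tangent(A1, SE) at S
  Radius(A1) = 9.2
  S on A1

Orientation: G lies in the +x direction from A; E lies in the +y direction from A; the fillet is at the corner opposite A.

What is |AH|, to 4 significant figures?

56.94

A is at the origin; AG is horizontal with |AG| = 41.3 and G on the +x side, so G = (41.30, 0.000). AE is vertical with |AE| = 48.4 and E on the +y side, so E = (0.000, 48.40). The virtual corner opposite A is at (41.30, 48.40). Tangency of A1 to GH means the radius ZH is perpendicular to GH and since A1 is tangent to SE there, ZS ⟂ SE, with radius 9.2, so the center Z sits 9.2 in from both sides at Z = (32.10, 39.20). That places the tangent points at H = (41.30, 39.20) on GH and S = (32.10, 48.40) on SE. Then |AH| = |H − A| = 56.94.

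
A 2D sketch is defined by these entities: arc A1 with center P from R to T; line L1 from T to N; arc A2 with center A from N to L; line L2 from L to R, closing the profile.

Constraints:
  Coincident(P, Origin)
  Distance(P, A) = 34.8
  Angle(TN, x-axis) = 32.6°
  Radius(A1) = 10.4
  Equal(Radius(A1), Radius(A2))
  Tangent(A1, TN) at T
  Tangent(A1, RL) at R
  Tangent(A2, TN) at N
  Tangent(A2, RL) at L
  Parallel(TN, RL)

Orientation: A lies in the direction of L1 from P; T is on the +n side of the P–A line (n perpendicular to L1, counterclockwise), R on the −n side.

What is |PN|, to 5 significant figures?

36.321

The slot axis is L1's direction at 32.6°, so u = (cos 32.6°, sin 32.6°) = (0.84245, 0.53877) and n = (−sin 32.6°, cos 32.6°) = (-0.53877, 0.84245). P is at the origin and A lies 34.8 along u from P, so A = 34.8·u = (29.317, 18.749). Tangency of A1 to both parallel lines with radius 10.4 puts T and R at P ± 10.4·n: T = (-5.6032, 8.7615), R = (5.6032, -8.7615). Equal radii place N and L the same way about A: N = A + 10.4·n = (23.714, 27.511), L = A − 10.4·n = (34.921, 9.9877). Then |PN| = |N − P| = 36.321.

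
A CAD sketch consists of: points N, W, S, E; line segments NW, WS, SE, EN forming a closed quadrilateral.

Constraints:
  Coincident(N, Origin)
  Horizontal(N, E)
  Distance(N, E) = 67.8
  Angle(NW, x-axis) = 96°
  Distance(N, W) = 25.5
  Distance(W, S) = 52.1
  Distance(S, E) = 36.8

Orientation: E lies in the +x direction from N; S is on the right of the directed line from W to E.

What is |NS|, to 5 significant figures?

35.434

N is at the origin; NE is horizontal with |NE| = 67.8 and E in +x, so E = (67.8, 0). NW runs at 96.0° with |NW| = 25.5, so W = (-2.6655, 25.360). S is determined by |WS| = 52.1 and |SE| = 36.8 together: it lies at the intersection of circle(W, 52.1) and circle(E, 36.8). With |WE| = 74.890, the foot of the radical line on WE is 46.526 from W and the perpendicular offset is √(52.1² − 46.526²) = 23.446. Taking the right-of-WE solution: S = (33.172, -12.456).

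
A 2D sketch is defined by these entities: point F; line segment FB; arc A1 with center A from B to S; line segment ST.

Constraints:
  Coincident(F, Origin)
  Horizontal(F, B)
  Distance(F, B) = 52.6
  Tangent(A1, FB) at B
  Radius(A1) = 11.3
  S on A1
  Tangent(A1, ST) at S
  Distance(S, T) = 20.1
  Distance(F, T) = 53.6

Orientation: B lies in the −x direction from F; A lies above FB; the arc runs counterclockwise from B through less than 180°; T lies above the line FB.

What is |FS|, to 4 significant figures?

43.08

Checks: ∠(AB, BF) = 90.00° ✓; |AS| = 11.30 ✓; ∠(AS, ST) = 90.00° ✓; |ST| = 20.10 ✓; |FT| = 53.60 ✓.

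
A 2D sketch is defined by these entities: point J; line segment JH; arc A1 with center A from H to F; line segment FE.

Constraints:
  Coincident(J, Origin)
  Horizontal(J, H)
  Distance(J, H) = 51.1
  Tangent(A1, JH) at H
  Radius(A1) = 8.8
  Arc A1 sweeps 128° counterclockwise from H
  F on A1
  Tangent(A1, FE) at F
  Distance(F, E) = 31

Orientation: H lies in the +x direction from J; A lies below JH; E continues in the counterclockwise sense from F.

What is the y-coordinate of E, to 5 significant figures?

-38.646

J is at the origin; J and H share the same y with |JH| = 51.1 and H on the +x side, so H = (51.100, 0.0000). A1 meets JH tangentially, so AH is at right angles to JH, so A = H + (0, -8.8) = (51.100, -8.8000). On A1, H sits at bearing 90° from A; a 128° counterclockwise sweep puts F at bearing 218°, so F = A + 8.8·(cos 218°, sin 218°) = (44.166, -14.218). The tangent condition forces AF to be normal to FE, so FE runs along (−sin 218°, cos 218°); with |FE| = 31.0, E = (63.251, -38.646). So E.y = -38.646.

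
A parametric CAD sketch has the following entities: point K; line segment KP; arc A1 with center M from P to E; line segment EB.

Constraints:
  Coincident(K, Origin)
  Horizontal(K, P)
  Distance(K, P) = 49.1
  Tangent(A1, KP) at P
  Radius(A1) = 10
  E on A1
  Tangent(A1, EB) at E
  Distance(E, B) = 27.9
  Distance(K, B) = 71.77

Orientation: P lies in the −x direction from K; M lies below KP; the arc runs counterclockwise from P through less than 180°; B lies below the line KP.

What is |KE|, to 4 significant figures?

59.76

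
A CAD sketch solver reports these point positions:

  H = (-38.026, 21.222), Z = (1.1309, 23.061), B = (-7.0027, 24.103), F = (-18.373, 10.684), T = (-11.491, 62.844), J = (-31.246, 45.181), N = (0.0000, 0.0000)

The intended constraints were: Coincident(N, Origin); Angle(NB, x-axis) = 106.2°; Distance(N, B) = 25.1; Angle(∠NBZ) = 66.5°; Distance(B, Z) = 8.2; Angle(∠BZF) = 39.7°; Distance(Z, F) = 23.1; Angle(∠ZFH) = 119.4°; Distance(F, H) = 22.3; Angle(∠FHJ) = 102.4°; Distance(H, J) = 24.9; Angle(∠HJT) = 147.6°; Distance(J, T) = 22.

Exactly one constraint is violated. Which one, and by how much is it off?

Distance(J, T) = 22 — off by 4.50.

N = (0.00, 0.00) ✓; NB at 106.2° ✓; |NB| = 25.10 ✓; ∠NBZ = 66.50° ✓; |BZ| = 8.200 ✓; ∠BZF = 39.70° ✓; |ZF| = 23.10 ✓; ∠ZFH = 119.4° ✓; |FH| = 22.30 ✓; ∠FHJ = 102.4° ✓; |HJ| = 24.90 ✓; ∠HJT = 147.6° ✓; |JT| = 26.50 ✗.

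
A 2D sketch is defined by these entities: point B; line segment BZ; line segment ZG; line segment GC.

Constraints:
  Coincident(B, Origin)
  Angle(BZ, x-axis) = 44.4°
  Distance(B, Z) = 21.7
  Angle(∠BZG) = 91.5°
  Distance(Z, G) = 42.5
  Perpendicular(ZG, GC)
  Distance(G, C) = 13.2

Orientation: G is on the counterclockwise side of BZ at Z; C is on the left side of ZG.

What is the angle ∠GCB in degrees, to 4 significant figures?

101.2°

∠BZG = 91.5°, so ZG runs at 44.4° + (180° − 91.5°) = 132.9° from the x-axis; with |ZG| = 42.5, G = Z + 42.5·(cos 132.9°, sin 132.9°) = (-13.43, 46.32). The perpendicularity gives GC at right angles to ZG; with |GC| = 13.2 on the left of ZG, C = G + 13.2·(-0.7325, -0.6807) = (-23.10, 37.33). Then cos ∠GCB = CG·CB / (|CG||CB|), giving 101.2°.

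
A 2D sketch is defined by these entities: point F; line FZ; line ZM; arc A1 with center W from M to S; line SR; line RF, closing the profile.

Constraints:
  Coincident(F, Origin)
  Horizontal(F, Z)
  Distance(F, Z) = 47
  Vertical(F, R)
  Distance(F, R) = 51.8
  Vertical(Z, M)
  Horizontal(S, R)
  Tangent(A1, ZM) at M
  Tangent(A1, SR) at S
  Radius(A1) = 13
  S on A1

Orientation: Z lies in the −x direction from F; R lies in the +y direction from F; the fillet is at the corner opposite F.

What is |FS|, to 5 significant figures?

61.962

F is at the origin; FZ is horizontal with |FZ| = 47.0 and Z on the −x side, so Z = (-47.000, 0.0000). F and R share the same x with |FR| = 51.8 and R on the +y side, so R = (0.0000, 51.800). The virtual corner opposite F is at (-47.000, 51.800). Since A1 is tangent to ZM there, WM ⟂ ZM and since A1 is tangent to SR there, WS ⟂ SR, with radius 13.0, so the center W sits 13.0 in from both sides at W = (-34.000, 38.800). That places the tangent points at M = (-47.000, 38.800) on ZM and S = (-34.000, 51.800) on SR. Then |FS| = |S − F| = 61.962.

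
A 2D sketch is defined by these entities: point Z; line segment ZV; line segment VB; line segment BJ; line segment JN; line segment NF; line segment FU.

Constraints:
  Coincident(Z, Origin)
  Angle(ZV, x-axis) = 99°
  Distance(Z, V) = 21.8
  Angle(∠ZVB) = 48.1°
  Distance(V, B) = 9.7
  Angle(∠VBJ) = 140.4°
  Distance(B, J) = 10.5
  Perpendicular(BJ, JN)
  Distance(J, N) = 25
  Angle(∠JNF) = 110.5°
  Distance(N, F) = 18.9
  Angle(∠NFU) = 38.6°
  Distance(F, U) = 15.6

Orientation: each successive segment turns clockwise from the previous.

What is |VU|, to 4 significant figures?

14.62

∠JNF = 110.5° gives NF at 128.0° from the x-axis; with |NF| = 18.9, F = (-27.59, 13.62). ∠NFU = 38.6° gives FU at -13.40° from the x-axis; with |FU| = 15.6, U = (-12.41, 10.01). Then |VU| = |U − V| = 14.62.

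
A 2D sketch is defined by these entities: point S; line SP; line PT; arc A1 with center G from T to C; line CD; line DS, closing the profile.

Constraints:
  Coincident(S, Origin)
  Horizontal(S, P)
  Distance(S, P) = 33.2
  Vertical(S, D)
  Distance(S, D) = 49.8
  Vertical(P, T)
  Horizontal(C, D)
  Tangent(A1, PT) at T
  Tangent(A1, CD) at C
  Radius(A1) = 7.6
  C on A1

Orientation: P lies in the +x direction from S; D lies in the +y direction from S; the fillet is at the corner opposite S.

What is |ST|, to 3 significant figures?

53.7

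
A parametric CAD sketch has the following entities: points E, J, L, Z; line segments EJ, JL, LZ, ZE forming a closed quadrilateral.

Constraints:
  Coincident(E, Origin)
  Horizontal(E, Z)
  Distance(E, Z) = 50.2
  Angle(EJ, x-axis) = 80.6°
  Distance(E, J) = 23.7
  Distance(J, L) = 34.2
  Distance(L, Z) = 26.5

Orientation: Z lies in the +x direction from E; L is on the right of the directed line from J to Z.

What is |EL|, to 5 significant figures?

24.411

Checks: |JL| = 34.20 ✓; |LZ| = 26.50 ✓.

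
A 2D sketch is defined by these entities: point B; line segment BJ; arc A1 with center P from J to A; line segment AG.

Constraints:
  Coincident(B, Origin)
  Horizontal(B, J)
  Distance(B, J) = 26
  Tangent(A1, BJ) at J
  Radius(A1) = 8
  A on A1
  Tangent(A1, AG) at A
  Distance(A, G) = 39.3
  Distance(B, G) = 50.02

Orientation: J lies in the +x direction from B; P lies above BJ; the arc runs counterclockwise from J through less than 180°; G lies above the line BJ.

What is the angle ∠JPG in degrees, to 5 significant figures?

166.93°

Checks: ∠(PJ, JB) = 90.00° ✓; |PJ| = 8.000 ✓; |PA| = 8.000 ✓; ∠(PA, AG) = 90.00° ✓; |AG| = 39.30 ✓; |BG| = 50.02 ✓.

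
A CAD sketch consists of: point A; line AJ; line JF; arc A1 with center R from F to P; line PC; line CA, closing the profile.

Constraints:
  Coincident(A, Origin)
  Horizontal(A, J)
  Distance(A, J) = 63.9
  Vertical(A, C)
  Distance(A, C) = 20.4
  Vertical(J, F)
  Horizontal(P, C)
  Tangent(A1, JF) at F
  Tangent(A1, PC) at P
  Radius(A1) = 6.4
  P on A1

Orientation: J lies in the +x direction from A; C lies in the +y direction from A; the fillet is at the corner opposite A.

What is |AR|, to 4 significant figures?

59.18

A is at the origin; A and J share the same y with |AJ| = 63.9 and J on the +x side, so J = (63.90, 0.000). A and C share the same x with |AC| = 20.4 and C on the +y side, so C = (0.000, 20.40). The virtual corner opposite A is at (63.90, 20.40). The tangent condition forces RF to be normal to JF and tangency of A1 to PC means the radius RP is perpendicular to PC, with radius 6.4, so the center R sits 6.4 in from both sides at R = (57.50, 14.00). Then |AR| = |R − A| = 59.18.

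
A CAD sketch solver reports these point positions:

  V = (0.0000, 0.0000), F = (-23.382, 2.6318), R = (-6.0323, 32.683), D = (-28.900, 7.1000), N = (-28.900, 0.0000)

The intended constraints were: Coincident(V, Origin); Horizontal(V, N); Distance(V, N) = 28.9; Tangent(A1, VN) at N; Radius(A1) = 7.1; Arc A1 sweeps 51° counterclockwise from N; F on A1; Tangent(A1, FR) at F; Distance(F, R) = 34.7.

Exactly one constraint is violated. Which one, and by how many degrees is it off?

Tangent(A1, FR) at F — off by 9.00°.

V = (0.00, 0.00) ✓; V.y = 0.00, N.y = 0.00 ✓; |VN| = 28.90 ✓; ∠(DN, NV) = 90.00° ✓; |DN| = 7.100 ✓; bearing(D→F) − bearing(D→N) = 51.00° ✓; |DF| = 7.100 ✓; ∠(DF, FR) = 81.00° ✗; |FR| = 34.70 ✓.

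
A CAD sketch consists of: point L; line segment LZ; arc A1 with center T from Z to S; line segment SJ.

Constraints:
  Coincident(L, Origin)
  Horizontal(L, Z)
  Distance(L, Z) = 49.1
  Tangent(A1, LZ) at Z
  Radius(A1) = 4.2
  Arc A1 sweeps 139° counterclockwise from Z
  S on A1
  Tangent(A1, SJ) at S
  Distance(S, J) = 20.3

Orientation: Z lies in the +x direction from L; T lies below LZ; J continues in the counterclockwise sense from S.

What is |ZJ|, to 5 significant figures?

24.205

On A1, Z sits at bearing 90° from T; a 139° counterclockwise sweep puts S at bearing 229°, so S = T + 4.2·(cos 229°, sin 229°) = (46.345, -7.3698). Tangency of A1 to SJ means the radius TS is perpendicular to SJ, so SJ runs along (−sin 229°, cos 229°); with |SJ| = 20.3, J = (61.665, -20.688). Then |ZJ| = |J − Z| = 24.205.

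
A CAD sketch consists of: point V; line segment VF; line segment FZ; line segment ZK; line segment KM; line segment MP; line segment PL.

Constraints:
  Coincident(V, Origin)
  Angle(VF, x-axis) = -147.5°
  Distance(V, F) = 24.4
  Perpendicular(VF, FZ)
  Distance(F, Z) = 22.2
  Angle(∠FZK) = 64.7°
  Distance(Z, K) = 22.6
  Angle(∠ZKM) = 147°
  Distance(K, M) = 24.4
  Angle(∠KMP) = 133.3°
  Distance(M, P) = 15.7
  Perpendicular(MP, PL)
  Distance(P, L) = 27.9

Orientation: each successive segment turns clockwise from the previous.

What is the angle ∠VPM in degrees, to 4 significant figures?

26.58°

V is at the origin; VF runs at -147.5° with length 24.4, so F = (-20.58, -13.11). The perpendicularity gives FZ at right angles to VF, so FZ runs at 122.5°; with |FZ| = 22.2, Z = (-32.51, 5.613). ∠FZK = 64.7° gives ZK at 7.200° from the x-axis; with |ZK| = 22.6, K = (-10.09, 8.446). ∠ZKM = 147.0° gives KM at -25.80° from the x-axis; with |KM| = 24.4, M = (11.88, -2.174). ∠KMP = 133.3° gives MP at -72.50° from the x-axis; with |MP| = 15.7, P = (16.60, -17.15). Then cos ∠VPM = PV·PM / (|PV||PM|), giving 26.58°.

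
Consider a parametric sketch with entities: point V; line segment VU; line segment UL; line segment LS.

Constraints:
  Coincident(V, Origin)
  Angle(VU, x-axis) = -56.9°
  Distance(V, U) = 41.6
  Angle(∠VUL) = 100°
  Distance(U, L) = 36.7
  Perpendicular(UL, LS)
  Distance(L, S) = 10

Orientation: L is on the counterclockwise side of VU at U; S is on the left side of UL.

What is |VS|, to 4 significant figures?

53.74

V is at the origin; VU runs at -56.9° with length 41.6, so U = 41.6·(cos -56.9°, sin -56.9°) = (22.72, -34.85). ∠VUL = 100.0°, so UL runs at -56.9° + (180° − 100.0°) = 23.10° from the x-axis; with |UL| = 36.7, L = U + 36.7·(cos 23.10°, sin 23.10°) = (56.48, -20.45). UL is perpendicular to LS; with |LS| = 10.0 on the left of UL, S = L + 10.0·(-0.3923, 0.9198) = (52.55, -11.25). Then |VS| = |S − V| = 53.74.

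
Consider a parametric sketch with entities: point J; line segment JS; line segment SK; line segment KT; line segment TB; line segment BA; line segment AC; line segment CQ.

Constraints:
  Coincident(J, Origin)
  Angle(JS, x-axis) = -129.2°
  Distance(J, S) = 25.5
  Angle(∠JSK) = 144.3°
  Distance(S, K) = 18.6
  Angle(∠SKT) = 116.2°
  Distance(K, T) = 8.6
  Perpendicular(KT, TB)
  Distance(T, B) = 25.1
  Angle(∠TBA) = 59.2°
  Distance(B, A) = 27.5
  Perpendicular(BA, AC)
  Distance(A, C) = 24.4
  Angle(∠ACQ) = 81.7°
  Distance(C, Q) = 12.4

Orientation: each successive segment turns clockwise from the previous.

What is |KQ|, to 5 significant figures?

7.4052

J is at the origin; JS runs at -129.2° with length 25.5, so S = (-16.117, -19.761). ∠JSK = 144.3° gives SK at -164.90° from the x-axis; with |SK| = 18.6, K = (-34.075, -24.606). ∠SKT = 116.2° gives KT at 131.30° from the x-axis; with |KT| = 8.6, T = (-39.751, -18.146). KT ⟂ TB, so TB runs at 41.300°; with |TB| = 25.1, B = (-20.894, -1.5796). ∠TBA = 59.2° gives BA at -79.500° from the x-axis; with |BA| = 27.5, A = (-15.882, -28.619). BA ⟂ AC, so AC runs at -169.50°; with |AC| = 24.4, C = (-39.874, -33.066). ∠ACQ = 81.7° gives CQ at 92.200° from the x-axis; with |CQ| = 12.4, Q = (-40.350, -20.675). Then |KQ| = |Q − K| = 7.4052.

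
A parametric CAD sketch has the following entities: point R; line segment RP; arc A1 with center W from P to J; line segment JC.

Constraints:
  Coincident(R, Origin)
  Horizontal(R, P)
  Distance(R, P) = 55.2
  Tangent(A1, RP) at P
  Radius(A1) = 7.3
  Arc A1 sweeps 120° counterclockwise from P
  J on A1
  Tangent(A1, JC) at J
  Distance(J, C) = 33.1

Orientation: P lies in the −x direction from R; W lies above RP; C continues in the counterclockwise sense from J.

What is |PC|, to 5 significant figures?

40.914

R is at the origin; RP is horizontal with |RP| = 55.2 and P on the −x side, so P = (-55.200, 0.0000). A1 meets RP tangentially, so WP is at right angles to RP, so W = P + (0, 7.3) = (-55.200, 7.3000). On A1, P sits at bearing -90° from W; a 120° counterclockwise sweep puts J at bearing 30°, so J = W + 7.3·(cos 30°, sin 30°) = (-48.878, 10.950). Tangency of A1 to JC means the radius WJ is perpendicular to JC, so JC runs along (−sin 30°, cos 30°); with |JC| = 33.1, C = (-65.428, 39.615). Then |PC| = |C − P| = 40.914.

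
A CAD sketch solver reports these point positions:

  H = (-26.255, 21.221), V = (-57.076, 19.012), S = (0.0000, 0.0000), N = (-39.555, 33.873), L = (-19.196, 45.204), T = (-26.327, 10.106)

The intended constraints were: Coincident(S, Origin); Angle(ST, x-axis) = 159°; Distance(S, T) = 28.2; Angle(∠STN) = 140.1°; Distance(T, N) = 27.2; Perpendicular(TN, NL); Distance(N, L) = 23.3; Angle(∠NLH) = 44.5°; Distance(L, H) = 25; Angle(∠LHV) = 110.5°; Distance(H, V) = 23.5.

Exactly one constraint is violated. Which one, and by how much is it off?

Distance(H, V) = 23.5 — off by 7.40.

S = (0.00, 0.00) ✓; ST at 159.0° ✓; |ST| = 28.20 ✓; ∠STN = 140.1° ✓; |TN| = 27.20 ✓; ∠(TN, NL) = 90.00° ✓; |NL| = 23.30 ✓; ∠NLH = 44.50° ✓; |LH| = 25.00 ✓; ∠LHV = 110.5° ✓; |HV| = 30.90 ✗.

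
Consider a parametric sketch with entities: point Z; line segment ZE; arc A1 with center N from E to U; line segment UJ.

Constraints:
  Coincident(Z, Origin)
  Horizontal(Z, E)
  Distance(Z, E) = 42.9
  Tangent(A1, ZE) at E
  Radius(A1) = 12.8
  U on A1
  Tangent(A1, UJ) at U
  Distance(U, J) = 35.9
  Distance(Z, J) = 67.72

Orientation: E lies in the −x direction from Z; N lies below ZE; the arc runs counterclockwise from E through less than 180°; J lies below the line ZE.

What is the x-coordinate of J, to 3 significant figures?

-44.7

Checks: |NU| = 12.80 ✓; ∠(NU, UJ) = 90.00° ✓; |UJ| = 35.90 ✓; |ZJ| = 67.72 ✓.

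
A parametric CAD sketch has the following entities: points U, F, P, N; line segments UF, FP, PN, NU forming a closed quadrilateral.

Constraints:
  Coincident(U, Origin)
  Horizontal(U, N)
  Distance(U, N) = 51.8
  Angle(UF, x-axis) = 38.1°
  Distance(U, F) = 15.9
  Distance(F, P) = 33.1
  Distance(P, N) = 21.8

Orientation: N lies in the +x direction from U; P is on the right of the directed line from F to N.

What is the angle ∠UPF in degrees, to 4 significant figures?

24.60°

Checks: |FP| = 33.10 ✓; |PN| = 21.80 ✓.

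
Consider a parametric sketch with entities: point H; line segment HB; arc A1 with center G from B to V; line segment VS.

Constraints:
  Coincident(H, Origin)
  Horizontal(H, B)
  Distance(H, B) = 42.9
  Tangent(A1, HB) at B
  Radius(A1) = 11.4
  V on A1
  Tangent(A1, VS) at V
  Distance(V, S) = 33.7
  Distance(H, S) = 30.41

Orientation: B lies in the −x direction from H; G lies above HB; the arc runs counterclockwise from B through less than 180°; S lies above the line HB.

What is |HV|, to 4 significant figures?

34.78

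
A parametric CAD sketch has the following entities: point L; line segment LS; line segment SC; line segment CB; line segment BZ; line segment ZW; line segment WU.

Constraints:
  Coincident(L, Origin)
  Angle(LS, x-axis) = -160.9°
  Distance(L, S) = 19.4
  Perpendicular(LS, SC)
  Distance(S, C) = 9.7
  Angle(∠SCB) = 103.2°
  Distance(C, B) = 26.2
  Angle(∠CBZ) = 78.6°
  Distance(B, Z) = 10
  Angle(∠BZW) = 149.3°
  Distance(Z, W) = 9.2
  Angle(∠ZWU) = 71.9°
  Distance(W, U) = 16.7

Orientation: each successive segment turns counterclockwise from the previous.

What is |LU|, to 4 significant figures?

13.62

∠BZW = 149.3° gives ZW at 138.0° from the x-axis; with |ZW| = 9.2, W = (1.093, 2.883). ∠ZWU = 71.9° gives WU at -113.9° from the x-axis; with |WU| = 16.7, U = (-5.673, -12.39). Then |LU| = |U − L| = 13.62.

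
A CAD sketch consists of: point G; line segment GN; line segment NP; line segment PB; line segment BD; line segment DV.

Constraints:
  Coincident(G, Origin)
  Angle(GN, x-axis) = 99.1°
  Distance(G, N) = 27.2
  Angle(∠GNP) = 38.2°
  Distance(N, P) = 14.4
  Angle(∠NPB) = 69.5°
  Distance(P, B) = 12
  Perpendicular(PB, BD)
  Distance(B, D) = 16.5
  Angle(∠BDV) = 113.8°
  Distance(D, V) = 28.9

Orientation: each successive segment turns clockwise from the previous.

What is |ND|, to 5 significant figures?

7.5810

G is at the origin; GN runs at 99.1° with length 27.2, so N = (-4.3019, 26.858). ∠GNP = 38.2° gives NP at -42.700° from the x-axis; with |NP| = 14.4, P = (6.2809, 17.092). ∠NPB = 69.5° gives PB at -153.20° from the x-axis; with |PB| = 12.0, B = (-4.4302, 11.682). PB ⟂ BD, so BD runs at 116.80°; with |BD| = 16.5, D = (-11.870, 26.409). Then |ND| = |D − N| = 7.5810.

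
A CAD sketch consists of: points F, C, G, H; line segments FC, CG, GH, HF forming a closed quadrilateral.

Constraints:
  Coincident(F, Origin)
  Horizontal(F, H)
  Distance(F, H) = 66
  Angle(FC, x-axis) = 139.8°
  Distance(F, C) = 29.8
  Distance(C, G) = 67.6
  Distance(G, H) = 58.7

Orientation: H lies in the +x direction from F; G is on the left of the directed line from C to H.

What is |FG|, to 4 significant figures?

62.95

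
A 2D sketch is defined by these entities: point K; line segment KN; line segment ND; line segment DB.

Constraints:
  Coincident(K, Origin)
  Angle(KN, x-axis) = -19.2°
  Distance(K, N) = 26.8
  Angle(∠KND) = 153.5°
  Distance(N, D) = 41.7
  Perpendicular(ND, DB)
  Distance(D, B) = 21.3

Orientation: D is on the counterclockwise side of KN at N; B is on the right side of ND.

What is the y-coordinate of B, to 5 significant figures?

-24.642

K is at the origin; KN runs at -19.2° with length 26.8, so N = 26.8·(cos -19.2°, sin -19.2°) = (25.309, -8.8136). ∠KND = 153.5°, so ND runs at -19.2° + (180° − 153.5°) = 7.3000° from the x-axis; with |ND| = 41.7, D = N + 41.7·(cos 7.3000°, sin 7.3000°) = (66.671, -3.5150). ND ⟂ DB; with |DB| = 21.3 on the right of ND, B = D + 21.3·(0.12706, -0.99189) = (69.378, -24.642). So B.y = -24.642.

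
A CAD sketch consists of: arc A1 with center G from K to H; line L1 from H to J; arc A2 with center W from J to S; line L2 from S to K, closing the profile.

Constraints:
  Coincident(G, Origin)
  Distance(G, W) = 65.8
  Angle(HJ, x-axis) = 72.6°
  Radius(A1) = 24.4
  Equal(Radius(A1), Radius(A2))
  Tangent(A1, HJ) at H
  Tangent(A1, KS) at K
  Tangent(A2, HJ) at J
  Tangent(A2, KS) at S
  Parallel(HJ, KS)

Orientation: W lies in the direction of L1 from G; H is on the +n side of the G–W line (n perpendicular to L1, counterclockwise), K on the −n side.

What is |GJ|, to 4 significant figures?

70.18

The slot axis is L1's direction at 72.6°, so u = (cos 72.6°, sin 72.6°) = (0.2990, 0.9542) and n = (−sin 72.6°, cos 72.6°) = (-0.9542, 0.2990). G is at the origin and W lies 65.8 along u from G, so W = 65.8·u = (19.68, 62.79). Tangency of A1 to both parallel lines with radius 24.4 puts H and K at G ± 24.4·n: H = (-23.28, 7.297), K = (23.28, -7.297). Equal radii place J and S the same way about W: J = W + 24.4·n = (-3.607, 70.09), S = W − 24.4·n = (42.96, 55.49). Then |GJ| = |J − G| = 70.18.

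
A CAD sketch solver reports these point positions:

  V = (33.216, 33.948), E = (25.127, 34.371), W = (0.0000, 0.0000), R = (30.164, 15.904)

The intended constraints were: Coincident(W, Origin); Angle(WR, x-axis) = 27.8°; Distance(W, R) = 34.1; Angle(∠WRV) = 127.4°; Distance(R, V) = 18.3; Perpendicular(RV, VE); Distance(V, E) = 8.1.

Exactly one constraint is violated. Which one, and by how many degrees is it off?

Perpendicular(RV, VE) — off by 6.61°.

W = (0.00, 0.00) ✓; WR at 27.80° ✓; |WR| = 34.10 ✓; ∠WRV = 127.4° ✓; |RV| = 18.30 ✓; ∠(RV, VE) = 96.61° ✗; |VE| = 8.100 ✓.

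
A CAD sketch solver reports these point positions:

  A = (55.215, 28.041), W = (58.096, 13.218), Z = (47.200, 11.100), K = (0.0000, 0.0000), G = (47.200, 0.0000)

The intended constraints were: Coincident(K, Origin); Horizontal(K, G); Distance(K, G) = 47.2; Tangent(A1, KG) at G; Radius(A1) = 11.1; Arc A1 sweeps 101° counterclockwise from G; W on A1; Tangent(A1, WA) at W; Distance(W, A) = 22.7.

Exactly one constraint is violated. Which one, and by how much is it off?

Distance(W, A) = 22.7 — off by 7.60.

K = (0.00, 0.00) ✓; K.y = 0.00, G.y = 0.00 ✓; |KG| = 47.20 ✓; ∠(ZG, GK) = 90.00° ✓; |ZG| = 11.10 ✓; bearing(Z→W) − bearing(Z→G) = 101.0° ✓; |ZW| = 11.10 ✓; ∠(ZW, WA) = 90.00° ✓; |WA| = 15.10 ✗.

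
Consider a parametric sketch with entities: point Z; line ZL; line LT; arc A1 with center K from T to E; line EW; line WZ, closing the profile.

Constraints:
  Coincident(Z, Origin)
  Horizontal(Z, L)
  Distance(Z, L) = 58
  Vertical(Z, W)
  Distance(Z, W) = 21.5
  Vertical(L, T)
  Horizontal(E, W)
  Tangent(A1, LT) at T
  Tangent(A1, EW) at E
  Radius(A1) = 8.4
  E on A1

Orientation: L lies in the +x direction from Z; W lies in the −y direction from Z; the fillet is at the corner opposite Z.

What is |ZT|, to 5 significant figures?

59.461

Z is at the origin; ZL is horizontal with |ZL| = 58.0 and L on the +x side, so L = (58.000, 0.0000). Z and W share the same x with |ZW| = 21.5 and W on the −y side, so W = (0.0000, -21.500). The virtual corner opposite Z is at (58.000, -21.500). Since A1 is tangent to LT there, KT ⟂ LT and tangency of A1 to EW means the radius KE is perpendicular to EW, with radius 8.4, so the center K sits 8.4 in from both sides at K = (49.600, -13.100). That places the tangent points at T = (58.000, -13.100) on LT and E = (49.600, -21.500) on EW. Then |ZT| = |T − Z| = 59.461.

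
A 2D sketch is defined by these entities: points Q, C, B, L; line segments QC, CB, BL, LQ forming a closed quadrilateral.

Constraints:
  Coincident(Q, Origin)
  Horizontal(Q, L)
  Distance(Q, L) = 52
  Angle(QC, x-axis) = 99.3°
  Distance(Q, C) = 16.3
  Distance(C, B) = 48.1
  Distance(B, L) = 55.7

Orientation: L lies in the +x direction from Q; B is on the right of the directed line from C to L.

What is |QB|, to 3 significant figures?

31.8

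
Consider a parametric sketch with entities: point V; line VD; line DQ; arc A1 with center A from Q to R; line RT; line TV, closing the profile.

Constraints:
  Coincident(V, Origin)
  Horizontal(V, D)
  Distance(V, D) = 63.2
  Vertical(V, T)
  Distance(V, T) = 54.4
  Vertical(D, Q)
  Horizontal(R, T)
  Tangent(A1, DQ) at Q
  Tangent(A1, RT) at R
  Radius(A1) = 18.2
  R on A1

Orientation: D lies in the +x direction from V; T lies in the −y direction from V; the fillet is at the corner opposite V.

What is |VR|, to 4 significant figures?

70.60

V is at the origin; VD is horizontal with |VD| = 63.2 and D on the +x side, so D = (63.20, 0.000). VT is vertical with |VT| = 54.4 and T on the −y side, so T = (0.000, -54.40). The virtual corner opposite V is at (63.20, -54.40). Since A1 is tangent to DQ there, AQ ⟂ DQ and since A1 is tangent to RT there, AR ⟂ RT, with radius 18.2, so the center A sits 18.2 in from both sides at A = (45.00, -36.20). That places the tangent points at Q = (63.20, -36.20) on DQ and R = (45.00, -54.40) on RT. Then |VR| = |R − V| = 70.60.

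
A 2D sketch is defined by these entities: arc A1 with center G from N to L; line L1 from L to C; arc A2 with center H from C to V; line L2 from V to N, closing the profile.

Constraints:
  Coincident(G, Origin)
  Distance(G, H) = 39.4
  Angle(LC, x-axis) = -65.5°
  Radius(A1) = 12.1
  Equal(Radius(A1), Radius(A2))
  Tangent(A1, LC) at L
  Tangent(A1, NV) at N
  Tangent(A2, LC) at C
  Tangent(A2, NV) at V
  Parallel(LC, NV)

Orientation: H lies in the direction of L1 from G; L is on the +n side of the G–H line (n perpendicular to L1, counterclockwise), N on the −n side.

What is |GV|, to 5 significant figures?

41.216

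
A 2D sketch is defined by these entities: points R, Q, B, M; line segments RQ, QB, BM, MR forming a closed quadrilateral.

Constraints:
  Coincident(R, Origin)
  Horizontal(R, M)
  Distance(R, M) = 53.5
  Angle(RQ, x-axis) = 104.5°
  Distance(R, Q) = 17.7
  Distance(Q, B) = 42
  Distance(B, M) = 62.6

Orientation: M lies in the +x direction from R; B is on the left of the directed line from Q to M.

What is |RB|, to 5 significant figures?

55.408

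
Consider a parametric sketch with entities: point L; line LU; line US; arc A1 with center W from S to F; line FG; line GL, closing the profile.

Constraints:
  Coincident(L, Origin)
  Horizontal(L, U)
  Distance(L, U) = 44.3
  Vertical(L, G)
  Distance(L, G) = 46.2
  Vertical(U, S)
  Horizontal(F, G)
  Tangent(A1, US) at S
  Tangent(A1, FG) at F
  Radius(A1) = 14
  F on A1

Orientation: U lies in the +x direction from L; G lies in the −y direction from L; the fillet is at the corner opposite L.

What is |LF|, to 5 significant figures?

55.250

The virtual corner opposite L is at (44.300, -46.200). Since A1 is tangent to US there, WS ⟂ US and the tangent condition forces WF to be normal to FG, with radius 14.0, so the center W sits 14.0 in from both sides at W = (30.300, -32.200). That places the tangent points at S = (44.300, -32.200) on US and F = (30.300, -46.200) on FG. Then |LF| = |F − L| = 55.250.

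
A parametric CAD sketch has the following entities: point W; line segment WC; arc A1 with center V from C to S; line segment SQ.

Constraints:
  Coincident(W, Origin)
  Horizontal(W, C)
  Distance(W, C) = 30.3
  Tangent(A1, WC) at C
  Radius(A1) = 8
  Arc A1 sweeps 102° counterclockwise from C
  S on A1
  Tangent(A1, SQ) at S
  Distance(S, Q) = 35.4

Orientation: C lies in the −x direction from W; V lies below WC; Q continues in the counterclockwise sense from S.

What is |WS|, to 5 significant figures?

39.331

W is at the origin; WC is horizontal with |WC| = 30.3 and C on the −x side, so C = (-30.300, 0.0000). Tangency of A1 to WC means the radius VC is perpendicular to WC, so V = C + (0, -8) = (-30.300, -8.0000). On A1, C sits at bearing 90° from V; a 102° counterclockwise sweep puts S at bearing 192°, so S = V + 8.0·(cos 192°, sin 192°) = (-38.125, -9.6633). Then |WS| = |S − W| = 39.331.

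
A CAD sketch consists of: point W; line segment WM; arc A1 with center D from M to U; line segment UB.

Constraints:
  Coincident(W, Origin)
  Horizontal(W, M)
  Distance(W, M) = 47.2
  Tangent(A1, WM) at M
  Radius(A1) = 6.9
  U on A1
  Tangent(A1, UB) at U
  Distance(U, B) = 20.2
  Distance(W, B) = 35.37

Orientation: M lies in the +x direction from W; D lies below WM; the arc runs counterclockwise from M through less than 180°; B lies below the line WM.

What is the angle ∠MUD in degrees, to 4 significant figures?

63.04°

W is at the origin; W and M share the same y with |WM| = 47.2 and M on the +x side, so M = (47.20, 0.000). Tangency of A1 to WM means the radius DM is perpendicular to WM, so D = M + (0, -6.9) = (47.20, -6.900). Since DU ⟂ UB (tangency), |DB| = √(6.9² + 20.2²) = 21.35 regardless of where U sits on A1. So B lies on both circle(W, 35.37) and circle(D, 21.35); the below-WM intersection is B = (29.73, -19.16). U is the foot of the tangent from B: U = (41.62, -2.837).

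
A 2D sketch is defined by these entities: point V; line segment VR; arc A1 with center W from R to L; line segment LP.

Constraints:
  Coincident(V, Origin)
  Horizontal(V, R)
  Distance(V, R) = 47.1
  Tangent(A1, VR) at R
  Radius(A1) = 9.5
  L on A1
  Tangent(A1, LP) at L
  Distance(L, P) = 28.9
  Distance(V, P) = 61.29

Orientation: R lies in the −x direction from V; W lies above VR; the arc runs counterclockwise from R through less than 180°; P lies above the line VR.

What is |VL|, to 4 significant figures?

39.96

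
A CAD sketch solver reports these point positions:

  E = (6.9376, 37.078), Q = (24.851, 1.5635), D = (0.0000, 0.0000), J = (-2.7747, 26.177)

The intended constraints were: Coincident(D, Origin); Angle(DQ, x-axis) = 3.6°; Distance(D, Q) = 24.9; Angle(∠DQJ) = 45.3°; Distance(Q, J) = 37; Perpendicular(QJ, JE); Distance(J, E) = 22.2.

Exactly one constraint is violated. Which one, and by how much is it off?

Distance(J, E) = 22.2 — off by 7.60.

D = (0.00, 0.00) ✓; DQ at 3.600° ✓; |DQ| = 24.90 ✓; ∠DQJ = 45.30° ✓; |QJ| = 37.00 ✓; ∠(QJ, JE) = 90.00° ✓; |JE| = 14.60 ✗.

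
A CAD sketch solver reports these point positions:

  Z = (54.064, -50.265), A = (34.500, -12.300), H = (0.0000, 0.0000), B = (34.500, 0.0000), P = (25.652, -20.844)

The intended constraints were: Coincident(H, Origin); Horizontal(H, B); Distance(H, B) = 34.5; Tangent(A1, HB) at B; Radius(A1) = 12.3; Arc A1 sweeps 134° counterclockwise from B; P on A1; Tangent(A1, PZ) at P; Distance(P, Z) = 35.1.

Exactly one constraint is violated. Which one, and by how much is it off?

Distance(P, Z) = 35.1 — off by 5.80.

H = (0.00, 0.00) ✓; H.y = 0.00, B.y = 0.00 ✓; |HB| = 34.50 ✓; ∠(AB, BH) = 90.00° ✓; |AB| = 12.30 ✓; bearing(A→P) − bearing(A→B) = 134.0° ✓; |AP| = 12.30 ✓; ∠(AP, PZ) = 90.00° ✓; |PZ| = 40.90 ✗.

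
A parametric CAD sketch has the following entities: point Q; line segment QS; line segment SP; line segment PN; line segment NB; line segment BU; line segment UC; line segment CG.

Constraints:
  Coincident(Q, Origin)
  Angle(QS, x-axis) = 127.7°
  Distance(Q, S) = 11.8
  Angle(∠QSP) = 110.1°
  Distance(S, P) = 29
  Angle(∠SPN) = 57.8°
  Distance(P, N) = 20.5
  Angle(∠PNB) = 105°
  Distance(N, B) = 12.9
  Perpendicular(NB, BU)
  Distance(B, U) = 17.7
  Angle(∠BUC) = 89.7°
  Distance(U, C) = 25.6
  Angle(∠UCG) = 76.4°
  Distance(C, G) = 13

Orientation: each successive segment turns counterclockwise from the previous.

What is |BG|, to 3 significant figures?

23.0

Q is at the origin; QS runs at 127.7° with length 11.8, so S = (-7.22, 9.34). ∠QSP = 110.1° gives SP at -162° from the x-axis; with |SP| = 29.0, P = (-34.9, 0.568). ∠SPN = 57.8° gives PN at -40.2° from the x-axis; with |PN| = 20.5, N = (-19.2, -12.7). ∠PNB = 105.0° gives NB at 34.8° from the x-axis; with |NB| = 12.9, B = (-8.61, -5.30). The perpendicularity gives BU at right angles to NB, so BU runs at 125°; with |BU| = 17.7, U = (-18.7, 9.23). ∠BUC = 89.7° gives UC at -145° from the x-axis; with |UC| = 25.6, C = (-39.7, -5.49). ∠UCG = 76.4° gives CG at -41.3° from the x-axis; with |CG| = 13.0, G = (-29.9, -14.1). Then |BG| = |G − B| = 23.0.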